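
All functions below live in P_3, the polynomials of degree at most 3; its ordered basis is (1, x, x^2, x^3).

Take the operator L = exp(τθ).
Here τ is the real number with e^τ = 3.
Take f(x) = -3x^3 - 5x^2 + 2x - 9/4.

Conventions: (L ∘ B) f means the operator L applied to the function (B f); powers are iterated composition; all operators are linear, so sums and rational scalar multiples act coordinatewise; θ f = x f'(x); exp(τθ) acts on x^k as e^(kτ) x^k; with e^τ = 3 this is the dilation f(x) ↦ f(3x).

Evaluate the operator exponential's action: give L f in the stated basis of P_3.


the result is g(x) = -81x^3 - 45x^2 + 6x - 9/4

exp(τθ) x^k = e^(kτ) x^k; with e^τ = 3 this sends x^k to 3^k x^k
x ↦ 3 x
x^2 ↦ 9 x^2
x^3 ↦ 27 x^3
applying this coordinatewise to f: exp(τθ) f = -81x^3 - 45x^2 + 6x - 9/4


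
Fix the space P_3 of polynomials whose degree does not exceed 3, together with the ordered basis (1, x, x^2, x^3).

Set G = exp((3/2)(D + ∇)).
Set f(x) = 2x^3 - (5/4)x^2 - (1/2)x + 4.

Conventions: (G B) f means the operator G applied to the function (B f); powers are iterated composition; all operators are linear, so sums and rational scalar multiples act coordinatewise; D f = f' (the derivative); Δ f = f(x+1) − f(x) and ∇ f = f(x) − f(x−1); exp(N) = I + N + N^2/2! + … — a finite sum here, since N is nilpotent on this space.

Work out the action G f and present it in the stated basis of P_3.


order-1 term: 18x^2 - (33/2)x + 27/8
order-2 term: 54x - 153/4
order-3 term: 54
the series for exp((3/2)(D + ∇)) f terminates at order 3
exp((3/2)(D + ∇)) f = 2x^3 + (67/4)x^2 + 37x + 185/8

g(x) = 2x^3 + (67/4)x^2 + 37x + 185/8


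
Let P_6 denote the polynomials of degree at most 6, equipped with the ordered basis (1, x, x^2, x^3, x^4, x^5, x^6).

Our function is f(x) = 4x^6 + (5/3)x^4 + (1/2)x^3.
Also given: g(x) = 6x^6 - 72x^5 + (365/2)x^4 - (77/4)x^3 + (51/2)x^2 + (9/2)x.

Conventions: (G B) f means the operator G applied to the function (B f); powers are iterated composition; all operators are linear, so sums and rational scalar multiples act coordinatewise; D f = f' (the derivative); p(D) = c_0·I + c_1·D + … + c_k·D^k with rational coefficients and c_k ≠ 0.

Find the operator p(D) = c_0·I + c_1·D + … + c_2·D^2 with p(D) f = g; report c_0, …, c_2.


D^0 f = 4x^6 + (5/3)x^4 + (1/2)x^3
D^1 f = 24x^5 + (20/3)x^3 + (3/2)x^2
D^2 f = 120x^4 + 20x^2 + 3x
matching coefficients of g against c_0 f + c_1 Df + … from the top degree down determines the c_i
solution: c_0 = 3/2, c_1 = -3, c_2 = 3/2

p(D) = (3/2)·I − 3·D + (3/2)·D^2, i.e. c_0 = 3/2, c_1 = -3, c_2 = 3/2


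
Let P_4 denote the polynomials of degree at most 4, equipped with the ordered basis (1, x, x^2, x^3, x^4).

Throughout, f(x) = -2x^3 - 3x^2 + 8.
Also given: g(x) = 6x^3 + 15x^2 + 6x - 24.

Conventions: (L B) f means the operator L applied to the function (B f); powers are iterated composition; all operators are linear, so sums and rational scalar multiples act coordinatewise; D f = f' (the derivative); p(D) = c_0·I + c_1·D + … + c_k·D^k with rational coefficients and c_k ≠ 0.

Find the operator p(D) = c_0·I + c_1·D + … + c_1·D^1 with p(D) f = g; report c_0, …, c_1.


D^0 f = -2x^3 - 3x^2 + 8
D^1 f = -6x^2 - 6x
matching coefficients of g against c_0 f + c_1 Df + … from the top degree down determines the c_i
solution: c_0 = -3, c_1 = -1

c_0 = -3, c_1 = -1


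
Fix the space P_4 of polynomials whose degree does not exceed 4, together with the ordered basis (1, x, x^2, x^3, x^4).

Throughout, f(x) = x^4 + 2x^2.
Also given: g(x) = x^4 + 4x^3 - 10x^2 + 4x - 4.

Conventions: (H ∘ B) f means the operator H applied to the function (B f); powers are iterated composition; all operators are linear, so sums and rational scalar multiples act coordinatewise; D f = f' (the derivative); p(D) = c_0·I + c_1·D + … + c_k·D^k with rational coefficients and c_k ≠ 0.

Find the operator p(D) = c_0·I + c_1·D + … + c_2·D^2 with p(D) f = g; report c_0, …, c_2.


D^0 f = x^4 + 2x^2
D^1 f = 4x^3 + 4x
D^2 f = 12x^2 + 4
matching coefficients of g against c_0 f + c_1 Df + … from the top degree down determines the c_i
solution: c_0 = 1, c_1 = 1, c_2 = -1

p(D) = I + D − D^2, i.e. c_0 = 1, c_1 = 1, c_2 = -1


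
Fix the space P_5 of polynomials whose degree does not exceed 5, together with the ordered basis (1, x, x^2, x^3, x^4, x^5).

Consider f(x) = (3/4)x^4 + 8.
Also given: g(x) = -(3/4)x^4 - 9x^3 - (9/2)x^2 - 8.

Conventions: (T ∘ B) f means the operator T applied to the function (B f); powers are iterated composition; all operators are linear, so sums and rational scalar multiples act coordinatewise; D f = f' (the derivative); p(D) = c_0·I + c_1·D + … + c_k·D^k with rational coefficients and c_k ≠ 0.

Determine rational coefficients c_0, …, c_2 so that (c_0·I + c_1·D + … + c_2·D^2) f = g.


D^0 f = (3/4)x^4 + 8
D^1 f = 3x^3
D^2 f = 9x^2
matching coefficients of g against c_0 f + c_1 Df + … from the top degree down determines the c_i
solution: c_0 = -1, c_1 = -3, c_2 = -1/2

p(D) = -I − 3·D − (1/2)·D^2, i.e. c_0 = -1, c_1 = -3, c_2 = -1/2


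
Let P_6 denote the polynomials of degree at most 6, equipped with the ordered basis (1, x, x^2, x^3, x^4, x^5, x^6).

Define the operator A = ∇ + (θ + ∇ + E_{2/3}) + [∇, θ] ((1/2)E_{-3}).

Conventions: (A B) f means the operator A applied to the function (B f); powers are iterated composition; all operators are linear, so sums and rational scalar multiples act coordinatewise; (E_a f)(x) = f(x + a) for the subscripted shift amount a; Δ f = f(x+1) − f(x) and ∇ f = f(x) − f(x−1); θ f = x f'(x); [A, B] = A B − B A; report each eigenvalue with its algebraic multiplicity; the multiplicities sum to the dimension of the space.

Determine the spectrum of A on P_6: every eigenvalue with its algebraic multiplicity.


λ = 1 (multiplicity 1), λ = 2 (multiplicity 1), λ = 3 (multiplicity 1), λ = 4 (multiplicity 1), λ = 5 (multiplicity 1), λ = 6 (multiplicity 1), λ = 7 (multiplicity 1)

image of 1: 1
image of x: 2x + 19/6
image of x^2: 3x^2 + (19/3)x - 50/9
image of x^3: 4x^3 + (19/2)x^2 - (50/3)x + 710/27
image of x^4: 5x^4 + (38/3)x^3 - (100/3)x^2 + (2840/27)x - 10514/81
image of x^5: 6x^5 + (95/6)x^4 - (500/9)x^3 + (7100/27)x^2 - (52570/81)x + 156038/243
image of x^6: 7x^6 + 19x^5 - (250/3)x^4 + (14200/27)x^3 - (52570/27)x^2 + (312076/81)x - 2240882/729
the matrix is upper triangular; its diagonal is (1, 2, 3, 4, 5, 6, 7)
for a triangular matrix the eigenvalues are the diagonal entries, with algebraic multiplicity their repetition count


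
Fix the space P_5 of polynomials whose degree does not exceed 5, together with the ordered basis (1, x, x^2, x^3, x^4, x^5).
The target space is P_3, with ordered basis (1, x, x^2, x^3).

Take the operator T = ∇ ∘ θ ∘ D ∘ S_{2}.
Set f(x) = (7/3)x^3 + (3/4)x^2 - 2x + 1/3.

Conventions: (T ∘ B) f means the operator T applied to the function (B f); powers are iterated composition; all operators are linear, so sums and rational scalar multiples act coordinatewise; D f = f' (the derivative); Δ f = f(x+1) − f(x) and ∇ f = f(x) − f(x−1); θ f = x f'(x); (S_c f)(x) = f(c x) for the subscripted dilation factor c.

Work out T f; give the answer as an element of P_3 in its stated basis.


g(x) = 224x - 106

S_{2} f = (56/3)x^3 + 3x^2 - 4x + 1/3
D S_{2} f = 56x^2 + 6x - 4
θ (D ∘ S_{2}) f = 112x^2 + 6x
∇ θ (D ∘ S_{2}) f = 224x - 106


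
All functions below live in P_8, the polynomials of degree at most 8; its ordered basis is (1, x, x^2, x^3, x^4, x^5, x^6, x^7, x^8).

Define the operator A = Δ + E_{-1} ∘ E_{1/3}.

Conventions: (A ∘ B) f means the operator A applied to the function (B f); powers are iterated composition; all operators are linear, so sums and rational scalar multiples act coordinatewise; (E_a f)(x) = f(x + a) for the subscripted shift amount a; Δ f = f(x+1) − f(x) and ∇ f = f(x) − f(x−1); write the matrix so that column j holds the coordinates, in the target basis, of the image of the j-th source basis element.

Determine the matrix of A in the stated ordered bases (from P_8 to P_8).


image of 1: 1
image of x: x + 1/3
image of x^2: x^2 + (2/3)x + 13/9
image of x^3: x^3 + x^2 + (13/3)x + 19/27
image of x^4: x^4 + (4/3)x^3 + (26/3)x^2 + (76/27)x + 97/81
image of x^5: x^5 + (5/3)x^4 + (130/9)x^3 + (190/27)x^2 + (485/81)x + 211/243
image of x^6: x^6 + 2x^5 + (65/3)x^4 + (380/27)x^3 + (485/27)x^2 + (422/81)x + 793/729
image of x^7: x^7 + (7/3)x^6 + (91/3)x^5 + (665/27)x^4 + (3395/81)x^3 + (1477/81)x^2 + (5551/729)x + 2059/2187
image of x^8: x^8 + (8/3)x^7 + (364/9)x^6 + (1064/27)x^5 + (6790/81)x^4 + (11816/243)x^3 + (22204/729)x^2 + (16472/2187)x + 6817/6561
each image's coordinates form column j of the matrix

the matrix is [[1, 1/3, 13/9, 19/27, 97/81, 211/243, 793/729, 2059/2187, 6817/6561]; [0, 1, 2/3, 13/3, 76/27, 485/81, 422/81, 5551/729, 16472/2187]; [0, 0, 1, 1, 26/3, 190/27, 485/27, 1477/81, 22204/729]; [0, 0, 0, 1, 4/3, 130/9, 380/27, 3395/81, 11816/243]; [0, 0, 0, 0, 1, 5/3, 65/3, 665/27, 6790/81]; [0, 0, 0, 0, 0, 1, 2, 91/3, 1064/27]; [0, 0, 0, 0, 0, 0, 1, 7/3, 364/9]; [0, 0, 0, 0, 0, 0, 0, 1, 8/3]; [0, 0, 0, 0, 0, 0, 0, 0, 1]] (rows listed top to bottom)


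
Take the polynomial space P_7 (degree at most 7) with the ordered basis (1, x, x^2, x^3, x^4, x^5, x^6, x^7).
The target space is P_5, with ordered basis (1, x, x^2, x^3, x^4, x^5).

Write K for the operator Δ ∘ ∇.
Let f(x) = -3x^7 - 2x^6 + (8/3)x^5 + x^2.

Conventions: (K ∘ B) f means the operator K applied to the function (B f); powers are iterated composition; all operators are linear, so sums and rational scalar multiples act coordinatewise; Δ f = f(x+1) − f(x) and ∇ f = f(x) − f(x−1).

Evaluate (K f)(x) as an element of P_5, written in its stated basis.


∇ f = -21x^6 + 51x^5 - (185/3)x^4 + (115/3)x^3 - (19/3)x^2 - (7/3)x + 2/3
Δ ∇ f = -126x^5 - 60x^4 - (470/3)x^3 - 60x^2 - (46/3)x - 2

the result is g(x) = -126x^5 - 60x^4 - (470/3)x^3 - 60x^2 - (46/3)x - 2


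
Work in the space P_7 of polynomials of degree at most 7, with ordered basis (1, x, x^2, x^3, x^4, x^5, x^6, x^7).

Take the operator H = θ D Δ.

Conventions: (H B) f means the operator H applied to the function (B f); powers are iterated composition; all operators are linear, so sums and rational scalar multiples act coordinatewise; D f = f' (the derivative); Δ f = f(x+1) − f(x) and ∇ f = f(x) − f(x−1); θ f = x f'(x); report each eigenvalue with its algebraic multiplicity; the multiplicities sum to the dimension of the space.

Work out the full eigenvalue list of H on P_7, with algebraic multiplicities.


image of 1: 0
image of x: 0
image of x^2: 0
image of x^3: 6x
image of x^4: 24x^2 + 12x
image of x^5: 60x^3 + 60x^2 + 20x
image of x^6: 120x^4 + 180x^3 + 120x^2 + 30x
image of x^7: 210x^5 + 420x^4 + 420x^3 + 210x^2 + 42x
the matrix is upper triangular; its diagonal is (0, 0, 0, 0, 0, 0, 0, 0)
for a triangular matrix the eigenvalues are the diagonal entries, with algebraic multiplicity their repetition count

λ = 0 (multiplicity 8)


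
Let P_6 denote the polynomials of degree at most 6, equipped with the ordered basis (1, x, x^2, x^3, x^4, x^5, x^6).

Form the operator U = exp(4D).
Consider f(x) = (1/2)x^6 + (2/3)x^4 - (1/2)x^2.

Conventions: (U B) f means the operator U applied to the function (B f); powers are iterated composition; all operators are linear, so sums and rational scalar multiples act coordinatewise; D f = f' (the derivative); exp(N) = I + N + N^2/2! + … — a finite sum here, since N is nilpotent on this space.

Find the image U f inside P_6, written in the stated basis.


order-1 term: 12x^5 + (32/3)x^3 - 4x
order-2 term: 120x^4 + 64x^2 - 8
order-3 term: 640x^3 + (512/3)x
order-4 term: 1920x^2 + 512/3
order-5 term: 3072x
order-6 term: 2048
the series for exp(4D) f terminates at order 6
exp(4D) f = (1/2)x^6 + 12x^5 + (362/3)x^4 + (1952/3)x^3 + (3967/2)x^2 + (9716/3)x + 6632/3

the result is g(x) = (1/2)x^6 + 12x^5 + (362/3)x^4 + (1952/3)x^3 + (3967/2)x^2 + (9716/3)x + 6632/3


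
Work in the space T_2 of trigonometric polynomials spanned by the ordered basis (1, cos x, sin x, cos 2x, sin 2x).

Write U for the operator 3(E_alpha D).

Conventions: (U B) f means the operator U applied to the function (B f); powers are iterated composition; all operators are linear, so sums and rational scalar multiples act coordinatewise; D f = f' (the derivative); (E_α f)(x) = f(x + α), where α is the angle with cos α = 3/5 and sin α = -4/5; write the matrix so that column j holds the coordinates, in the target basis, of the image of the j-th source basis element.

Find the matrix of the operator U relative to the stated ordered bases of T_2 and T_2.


the matrix is [[0, 0, 0, 0, 0]; [0, 12/5, 9/5, 0, 0]; [0, -9/5, 12/5, 0, 0]; [0, 0, 0, 144/25, -42/25]; [0, 0, 0, 42/25, 144/25]] (rows listed top to bottom)

image of 1: 0
image of cos x: (12/5)cos x - (9/5)sin x
image of sin x: (9/5)cos x + (12/5)sin x
image of cos 2x: (144/25)cos 2x + (42/25)sin 2x
image of sin 2x: -(42/25)cos 2x + (144/25)sin 2x
each image's coordinates form column j of the matrix


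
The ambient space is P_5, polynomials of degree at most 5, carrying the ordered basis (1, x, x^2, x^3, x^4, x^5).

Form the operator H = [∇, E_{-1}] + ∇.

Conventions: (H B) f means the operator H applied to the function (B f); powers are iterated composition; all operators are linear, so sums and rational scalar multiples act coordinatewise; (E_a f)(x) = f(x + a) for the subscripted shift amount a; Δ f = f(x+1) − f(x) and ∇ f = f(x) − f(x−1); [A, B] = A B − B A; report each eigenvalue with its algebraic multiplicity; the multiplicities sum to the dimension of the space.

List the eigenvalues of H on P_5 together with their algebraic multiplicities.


image of 1: 0
image of x: 1
image of x^2: 2x - 1
image of x^3: 3x^2 - 3x + 1
image of x^4: 4x^3 - 6x^2 + 4x - 1
image of x^5: 5x^4 - 10x^3 + 10x^2 - 5x + 1
the matrix is upper triangular; its diagonal is (0, 0, 0, 0, 0, 0)
for a triangular matrix the eigenvalues are the diagonal entries, with algebraic multiplicity their repetition count

λ = 0 (multiplicity 6)


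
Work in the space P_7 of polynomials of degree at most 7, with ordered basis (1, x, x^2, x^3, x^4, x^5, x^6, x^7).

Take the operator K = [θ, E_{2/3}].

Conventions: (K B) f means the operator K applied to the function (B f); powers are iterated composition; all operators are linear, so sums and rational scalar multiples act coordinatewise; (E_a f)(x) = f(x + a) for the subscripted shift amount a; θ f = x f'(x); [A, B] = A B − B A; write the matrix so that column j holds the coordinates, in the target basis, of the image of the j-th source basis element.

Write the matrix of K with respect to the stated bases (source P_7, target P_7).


image of 1: 0
image of x: -2/3
image of x^2: -(4/3)x - 8/9
image of x^3: -2x^2 - (8/3)x - 8/9
image of x^4: -(8/3)x^3 - (16/3)x^2 - (32/9)x - 64/81
image of x^5: -(10/3)x^4 - (80/9)x^3 - (80/9)x^2 - (320/81)x - 160/243
image of x^6: -4x^5 - (40/3)x^4 - (160/9)x^3 - (320/27)x^2 - (320/81)x - 128/243
image of x^7: -(14/3)x^6 - (56/3)x^5 - (280/9)x^4 - (2240/81)x^3 - (1120/81)x^2 - (896/243)x - 896/2187
each image's coordinates form column j of the matrix

the matrix is [[0, -2/3, -8/9, -8/9, -64/81, -160/243, -128/243, -896/2187]; [0, 0, -4/3, -8/3, -32/9, -320/81, -320/81, -896/243]; [0, 0, 0, -2, -16/3, -80/9, -320/27, -1120/81]; [0, 0, 0, 0, -8/3, -80/9, -160/9, -2240/81]; [0, 0, 0, 0, 0, -10/3, -40/3, -280/9]; [0, 0, 0, 0, 0, 0, -4, -56/3]; [0, 0, 0, 0, 0, 0, 0, -14/3]; [0, 0, 0, 0, 0, 0, 0, 0]] (rows listed top to bottom)


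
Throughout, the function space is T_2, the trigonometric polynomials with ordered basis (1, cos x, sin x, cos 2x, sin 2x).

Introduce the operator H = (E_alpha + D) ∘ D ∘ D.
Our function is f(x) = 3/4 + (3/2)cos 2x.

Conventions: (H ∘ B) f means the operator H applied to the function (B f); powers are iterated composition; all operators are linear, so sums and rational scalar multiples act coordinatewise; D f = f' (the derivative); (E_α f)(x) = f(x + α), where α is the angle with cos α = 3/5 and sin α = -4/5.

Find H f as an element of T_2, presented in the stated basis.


D f = -3sin 2x
D D f = -6cos 2x
E_alpha D D f = (42/25)cos 2x - (144/25)sin 2x
D D D f = 12sin 2x
(E_alpha + D) D D f = (42/25)cos 2x + (156/25)sin 2x

the image equals g(x) = (42/25)cos 2x + (156/25)sin 2x


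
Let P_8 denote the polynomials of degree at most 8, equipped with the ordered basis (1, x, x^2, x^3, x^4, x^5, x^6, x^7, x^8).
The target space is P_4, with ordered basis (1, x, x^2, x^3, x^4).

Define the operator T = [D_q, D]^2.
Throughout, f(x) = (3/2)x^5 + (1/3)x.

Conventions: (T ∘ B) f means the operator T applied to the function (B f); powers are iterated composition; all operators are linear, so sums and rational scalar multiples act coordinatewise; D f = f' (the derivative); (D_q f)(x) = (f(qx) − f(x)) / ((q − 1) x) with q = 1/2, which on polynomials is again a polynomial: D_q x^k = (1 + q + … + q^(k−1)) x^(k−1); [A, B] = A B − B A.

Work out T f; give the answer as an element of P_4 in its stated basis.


the result is g(x) = (39/16)x

D f = (15/2)x^4 + 1/3
D_q D f = (225/16)x^3
D_q f = (93/32)x^4 + 1/3
D D_q f = (93/8)x^3
[D_q, D] f = (39/16)x^3
D [D_q, D] f = (117/16)x^2
D_q D [D_q, D] f = (351/32)x
D_q [D_q, D] f = (273/64)x^2
D D_q [D_q, D] f = (273/32)x
[D_q, D] [D_q, D] f = (39/16)x


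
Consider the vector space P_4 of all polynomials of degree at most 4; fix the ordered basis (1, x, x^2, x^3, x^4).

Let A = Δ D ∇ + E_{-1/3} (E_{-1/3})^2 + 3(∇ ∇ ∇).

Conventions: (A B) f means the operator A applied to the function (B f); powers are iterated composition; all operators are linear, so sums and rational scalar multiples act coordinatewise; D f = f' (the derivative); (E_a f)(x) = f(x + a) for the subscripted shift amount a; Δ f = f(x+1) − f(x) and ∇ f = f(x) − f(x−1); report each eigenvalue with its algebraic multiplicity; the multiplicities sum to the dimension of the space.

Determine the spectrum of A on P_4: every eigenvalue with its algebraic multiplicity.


λ = 1 (multiplicity 5)

image of 1: 1
image of x: x - 1
image of x^2: x^2 - 2x + 1
image of x^3: x^3 - 3x^2 + 3x + 23
image of x^4: x^4 - 4x^3 + 6x^2 + 92x - 107
the matrix is upper triangular; its diagonal is (1, 1, 1, 1, 1)
for a triangular matrix the eigenvalues are the diagonal entries, with algebraic multiplicity their repetition count


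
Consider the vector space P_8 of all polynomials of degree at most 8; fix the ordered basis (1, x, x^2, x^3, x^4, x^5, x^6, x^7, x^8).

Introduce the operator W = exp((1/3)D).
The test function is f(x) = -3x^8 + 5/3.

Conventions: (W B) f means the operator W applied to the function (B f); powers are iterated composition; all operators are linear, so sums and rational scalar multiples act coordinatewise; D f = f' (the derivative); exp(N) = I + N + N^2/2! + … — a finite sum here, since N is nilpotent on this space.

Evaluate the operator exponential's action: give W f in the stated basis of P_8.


order-1 term: -8x^7
order-2 term: -(28/3)x^6
order-3 term: -(56/9)x^5
order-4 term: -(70/27)x^4
order-5 term: -(56/81)x^3
order-6 term: -(28/243)x^2
order-7 term: -(8/729)x
order-8 term: -1/2187
the series for exp((1/3)D) f terminates at order 8
exp((1/3)D) f = -3x^8 - 8x^7 - (28/3)x^6 - (56/9)x^5 - (70/27)x^4 - (56/81)x^3 - (28/243)x^2 - (8/729)x + 3644/2187

the result is g(x) = -3x^8 - 8x^7 - (28/3)x^6 - (56/9)x^5 - (70/27)x^4 - (56/81)x^3 - (28/243)x^2 - (8/729)x + 3644/2187


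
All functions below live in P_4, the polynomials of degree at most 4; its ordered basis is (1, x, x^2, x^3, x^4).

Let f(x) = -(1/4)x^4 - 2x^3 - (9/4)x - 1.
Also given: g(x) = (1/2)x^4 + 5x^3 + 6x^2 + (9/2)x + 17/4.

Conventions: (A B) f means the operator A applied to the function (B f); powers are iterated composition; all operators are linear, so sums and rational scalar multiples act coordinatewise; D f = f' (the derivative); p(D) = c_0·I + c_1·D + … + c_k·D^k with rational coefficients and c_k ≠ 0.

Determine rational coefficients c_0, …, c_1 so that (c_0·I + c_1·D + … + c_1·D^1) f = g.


c_0 = -2, c_1 = -1

D^0 f = -(1/4)x^4 - 2x^3 - (9/4)x - 1
D^1 f = -x^3 - 6x^2 - 9/4
matching coefficients of g against c_0 f + c_1 Df + … from the top degree down determines the c_i
solution: c_0 = -2, c_1 = -1


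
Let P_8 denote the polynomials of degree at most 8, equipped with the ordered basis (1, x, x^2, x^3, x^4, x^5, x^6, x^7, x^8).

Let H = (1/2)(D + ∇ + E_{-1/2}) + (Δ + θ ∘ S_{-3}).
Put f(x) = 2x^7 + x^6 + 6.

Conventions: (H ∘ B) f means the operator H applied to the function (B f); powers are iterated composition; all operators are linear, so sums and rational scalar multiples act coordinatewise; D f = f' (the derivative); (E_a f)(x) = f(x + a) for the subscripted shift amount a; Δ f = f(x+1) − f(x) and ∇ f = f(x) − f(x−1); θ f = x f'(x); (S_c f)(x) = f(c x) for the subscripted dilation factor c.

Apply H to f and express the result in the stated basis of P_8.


the image equals g(x) = -30617x^7 + 4399x^6 + (147/4)x^5 + 110x^4 + (1055/16)x^3 + (1125/16)x^2 + (1025/64)x + 13/2

D f = 14x^6 + 6x^5
∇ f = 14x^6 - 36x^5 + 55x^4 - 50x^3 + 27x^2 - 8x + 1
E_{-1/2} f = 2x^7 - 6x^6 + (15/2)x^5 - 5x^4 + (15/8)x^3 - (3/8)x^2 + (1/32)x + 6
(D + ∇ + E_{-1/2}) f = 2x^7 + 22x^6 - (45/2)x^5 + 50x^4 - (385/8)x^3 + (213/8)x^2 - (255/32)x + 7
((1/2)(D + ∇ + E_{-1/2})) f = x^7 + 11x^6 - (45/4)x^5 + 25x^4 - (385/16)x^3 + (213/16)x^2 - (255/64)x + 7/2
Δ f = 14x^6 + 48x^5 + 85x^4 + 90x^3 + 57x^2 + 20x + 3
S_{-3} f = -4374x^7 + 729x^6 + 6
θ S_{-3} f = -30618x^7 + 4374x^6
(Δ + θ ∘ S_{-3}) f = -30618x^7 + 4388x^6 + 48x^5 + 85x^4 + 90x^3 + 57x^2 + 20x + 3
((1/2)(D + ∇ + E_{-1/2}) + (Δ + θ ∘ S_{-3})) f = -30617x^7 + 4399x^6 + (147/4)x^5 + 110x^4 + (1055/16)x^3 + (1125/16)x^2 + (1025/64)x + 13/2


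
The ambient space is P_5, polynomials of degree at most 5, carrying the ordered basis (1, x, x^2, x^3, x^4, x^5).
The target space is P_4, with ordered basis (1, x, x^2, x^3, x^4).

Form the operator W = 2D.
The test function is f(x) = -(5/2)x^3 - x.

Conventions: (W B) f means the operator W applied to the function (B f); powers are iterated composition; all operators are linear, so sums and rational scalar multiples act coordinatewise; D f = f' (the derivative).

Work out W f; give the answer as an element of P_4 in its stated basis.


D f = -(15/2)x^2 - 1
(2D) f = -15x^2 - 2

g(x) = -15x^2 - 2


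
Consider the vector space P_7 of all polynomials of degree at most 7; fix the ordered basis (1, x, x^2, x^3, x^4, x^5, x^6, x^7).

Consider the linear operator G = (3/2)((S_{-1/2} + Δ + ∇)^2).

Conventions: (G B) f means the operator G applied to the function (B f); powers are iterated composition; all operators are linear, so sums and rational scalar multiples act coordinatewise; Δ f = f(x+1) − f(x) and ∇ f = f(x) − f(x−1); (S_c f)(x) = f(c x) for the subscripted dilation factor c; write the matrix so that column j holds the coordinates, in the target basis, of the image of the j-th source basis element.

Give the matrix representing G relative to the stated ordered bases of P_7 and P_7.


the matrix is [[3/2, 3/2, 12, 21/8, 48, 93/32, 192, 381/128]; [0, 3/8, -3/2, 36, -21/4, 240, -279/32, 1344]; [0, 0, 3/32, 9/8, 72, 105/16, 720, 1953/128]; [0, 0, 0, 3/128, -3/4, 120, -105/16, 1680]; [0, 0, 0, 0, 3/512, 15/32, 180, 735/128]; [0, 0, 0, 0, 0, 3/2048, -9/32, 252]; [0, 0, 0, 0, 0, 0, 3/8192, 21/128]; [0, 0, 0, 0, 0, 0, 0, 3/32768]] (rows listed top to bottom)

image of 1: 3/2
image of x: (3/8)x + 3/2
image of x^2: (3/32)x^2 - (3/2)x + 12
image of x^3: (3/128)x^3 + (9/8)x^2 + 36x + 21/8
image of x^4: (3/512)x^4 - (3/4)x^3 + 72x^2 - (21/4)x + 48
image of x^5: (3/2048)x^5 + (15/32)x^4 + 120x^3 + (105/16)x^2 + 240x + 93/32
image of x^6: (3/8192)x^6 - (9/32)x^5 + 180x^4 - (105/16)x^3 + 720x^2 - (279/32)x + 192
image of x^7: (3/32768)x^7 + (21/128)x^6 + 252x^5 + (735/128)x^4 + 1680x^3 + (1953/128)x^2 + 1344x + 381/128
each image's coordinates form column j of the matrix


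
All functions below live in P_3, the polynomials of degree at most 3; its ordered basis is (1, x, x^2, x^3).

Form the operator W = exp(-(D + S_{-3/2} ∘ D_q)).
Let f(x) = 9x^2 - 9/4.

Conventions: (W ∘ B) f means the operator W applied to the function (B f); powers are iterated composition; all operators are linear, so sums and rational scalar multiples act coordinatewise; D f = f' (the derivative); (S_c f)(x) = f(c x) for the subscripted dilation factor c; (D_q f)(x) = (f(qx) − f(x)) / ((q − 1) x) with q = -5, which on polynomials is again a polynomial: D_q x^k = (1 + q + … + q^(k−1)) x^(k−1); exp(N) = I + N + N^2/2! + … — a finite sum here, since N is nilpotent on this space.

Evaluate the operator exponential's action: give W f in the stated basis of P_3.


g(x) = 9x^2 - 72x + 279/4

order-1 term: -72x
order-2 term: 72
the series for exp(-(D + S_{-3/2} ∘ D_q)) f terminates at order 2
exp(-(D + S_{-3/2} ∘ D_q)) f = 9x^2 - 72x + 279/4


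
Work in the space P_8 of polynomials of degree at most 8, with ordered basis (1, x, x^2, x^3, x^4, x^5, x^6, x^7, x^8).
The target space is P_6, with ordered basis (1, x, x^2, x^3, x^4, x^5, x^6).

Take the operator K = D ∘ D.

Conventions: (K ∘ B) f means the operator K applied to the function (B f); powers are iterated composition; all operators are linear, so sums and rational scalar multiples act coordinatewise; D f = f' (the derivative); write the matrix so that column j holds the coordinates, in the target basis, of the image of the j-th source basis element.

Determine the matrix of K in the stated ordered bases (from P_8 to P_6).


image of 1: 0
image of x: 0
image of x^2: 2
image of x^3: 6x
image of x^4: 12x^2
image of x^5: 20x^3
image of x^6: 30x^4
image of x^7: 42x^5
image of x^8: 56x^6
each image's coordinates form column j of the matrix

the matrix is [[0, 0, 2, 0, 0, 0, 0, 0, 0]; [0, 0, 0, 6, 0, 0, 0, 0, 0]; [0, 0, 0, 0, 12, 0, 0, 0, 0]; [0, 0, 0, 0, 0, 20, 0, 0, 0]; [0, 0, 0, 0, 0, 0, 30, 0, 0]; [0, 0, 0, 0, 0, 0, 0, 42, 0]; [0, 0, 0, 0, 0, 0, 0, 0, 56]] (rows listed top to bottom)


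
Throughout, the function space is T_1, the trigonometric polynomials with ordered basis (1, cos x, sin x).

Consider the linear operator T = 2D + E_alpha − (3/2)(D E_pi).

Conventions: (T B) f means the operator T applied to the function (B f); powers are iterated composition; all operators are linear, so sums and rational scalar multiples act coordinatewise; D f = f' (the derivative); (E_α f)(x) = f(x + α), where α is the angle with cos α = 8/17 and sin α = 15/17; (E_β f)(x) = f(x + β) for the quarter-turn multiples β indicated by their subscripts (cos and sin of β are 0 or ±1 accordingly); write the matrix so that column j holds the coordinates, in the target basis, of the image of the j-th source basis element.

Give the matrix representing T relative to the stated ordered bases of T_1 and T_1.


the matrix is [[1, 0, 0]; [0, 8/17, 149/34]; [0, -149/34, 8/17]] (rows listed top to bottom)

image of 1: 1
image of cos x: (8/17)cos x - (149/34)sin x
image of sin x: (149/34)cos x + (8/17)sin x
each image's coordinates form column j of the matrix


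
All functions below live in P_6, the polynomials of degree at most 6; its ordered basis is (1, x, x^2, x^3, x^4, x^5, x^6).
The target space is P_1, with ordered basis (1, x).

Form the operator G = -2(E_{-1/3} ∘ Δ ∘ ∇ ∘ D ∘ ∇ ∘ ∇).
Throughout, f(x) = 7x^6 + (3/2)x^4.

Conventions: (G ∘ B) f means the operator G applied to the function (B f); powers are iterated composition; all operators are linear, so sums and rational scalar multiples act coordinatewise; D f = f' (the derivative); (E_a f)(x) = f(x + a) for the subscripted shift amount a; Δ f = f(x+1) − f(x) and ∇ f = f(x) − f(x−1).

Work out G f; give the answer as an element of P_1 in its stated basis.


∇ f = 42x^5 - 105x^4 + 146x^3 - 114x^2 + 48x - 17/2
∇ ∇ f = 210x^4 - 840x^3 + 1488x^2 - 1296x + 455
D ∇ ∇ f = 840x^3 - 2520x^2 + 2976x - 1296
∇ (D ∘ ∇ ∘ ∇) f = 2520x^2 - 7560x + 6336
Δ ∇ (D ∘ ∇ ∘ ∇) f = 5040x - 5040
E_{-1/3} Δ ∇ (D ∘ ∇ ∘ ∇) f = 5040x - 6720
(-2(E_{-1/3} ∘ Δ ∘ ∇ ∘ D ∘ ∇ ∘ ∇)) f = -10080x + 13440

the result is g(x) = -10080x + 13440


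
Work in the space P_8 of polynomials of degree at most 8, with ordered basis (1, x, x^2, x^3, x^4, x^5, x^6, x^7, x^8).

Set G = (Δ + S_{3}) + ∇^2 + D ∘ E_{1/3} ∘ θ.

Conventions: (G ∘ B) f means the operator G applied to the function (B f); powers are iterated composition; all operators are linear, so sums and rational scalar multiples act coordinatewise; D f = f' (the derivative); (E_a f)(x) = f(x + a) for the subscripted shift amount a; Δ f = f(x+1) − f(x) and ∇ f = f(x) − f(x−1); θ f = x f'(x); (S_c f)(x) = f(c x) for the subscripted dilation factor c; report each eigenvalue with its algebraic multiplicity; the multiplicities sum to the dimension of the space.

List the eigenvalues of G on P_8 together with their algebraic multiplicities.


image of 1: 1
image of x: 3x + 2
image of x^2: 9x^2 + 6x + 13/3
image of x^3: 27x^3 + 12x^2 + 15x - 4
image of x^4: 81x^4 + 20x^3 + 34x^2 - (44/3)x + 421/27
image of x^5: 243x^5 + 30x^4 + (190/3)x^3 - (100/3)x^2 + (2125/27)x - 2324/81
image of x^6: 729x^6 + 42x^5 + 105x^4 - 60x^3 + (715/3)x^2 - (1546/9)x + 1705/27
image of x^7: 2187x^7 + 56x^6 + 161x^5 - (280/3)x^4 + (15155/27)x^3 - (16198/27)x^2 + (35819/81)x - 91076/729
image of x^8: 6561x^8 + 72x^7 + (700/3)x^6 - (392/3)x^5 + (30590/27)x^4 - (129304/81)x^3 + (143332/81)x^2 - (728552/729)x + 557749/2187
the matrix is upper triangular; its diagonal is (1, 3, 9, 27, 81, 243, 729, 2187, 6561)
for a triangular matrix the eigenvalues are the diagonal entries, with algebraic multiplicity their repetition count

λ = 1 (multiplicity 1), λ = 3 (multiplicity 1), λ = 9 (multiplicity 1), λ = 27 (multiplicity 1), λ = 81 (multiplicity 1), λ = 243 (multiplicity 1), λ = 729 (multiplicity 1), λ = 2187 (multiplicity 1), λ = 6561 (multiplicity 1)


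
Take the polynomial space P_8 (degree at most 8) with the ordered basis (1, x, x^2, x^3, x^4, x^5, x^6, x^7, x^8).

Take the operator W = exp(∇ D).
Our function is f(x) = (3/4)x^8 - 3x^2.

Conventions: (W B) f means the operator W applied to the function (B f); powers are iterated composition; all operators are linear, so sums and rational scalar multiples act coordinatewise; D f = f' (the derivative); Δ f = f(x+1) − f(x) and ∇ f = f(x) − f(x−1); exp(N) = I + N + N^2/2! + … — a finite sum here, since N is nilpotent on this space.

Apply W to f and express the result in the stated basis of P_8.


order-1 term: 42x^6 - 126x^5 + 210x^4 - 210x^3 + 126x^2 - 42x
order-2 term: 630x^4 - 2520x^3 + 4410x^2 - 3780x + 1302
order-3 term: 2520x^2 - 7560x + 6300
order-4 term: 1260
the series for exp(∇ D) f terminates at order 4
exp(∇ D) f = (3/4)x^8 + 42x^6 - 126x^5 + 840x^4 - 2730x^3 + 7053x^2 - 11382x + 8862

g(x) = (3/4)x^8 + 42x^6 - 126x^5 + 840x^4 - 2730x^3 + 7053x^2 - 11382x + 8862


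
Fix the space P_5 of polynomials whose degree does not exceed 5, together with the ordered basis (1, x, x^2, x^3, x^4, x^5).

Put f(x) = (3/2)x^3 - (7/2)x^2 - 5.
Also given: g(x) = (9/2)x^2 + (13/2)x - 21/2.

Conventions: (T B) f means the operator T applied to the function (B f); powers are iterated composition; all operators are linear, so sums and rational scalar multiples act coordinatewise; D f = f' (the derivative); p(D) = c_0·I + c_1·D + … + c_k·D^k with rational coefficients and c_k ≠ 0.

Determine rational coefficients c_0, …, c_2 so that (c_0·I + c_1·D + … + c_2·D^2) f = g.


D^0 f = (3/2)x^3 - (7/2)x^2 - 5
D^1 f = (9/2)x^2 - 7x
D^2 f = 9x - 7
matching coefficients of g against c_0 f + c_1 Df + … from the top degree down determines the c_i
solution: c_0 = 0, c_1 = 1, c_2 = 3/2

p(D) = D + (3/2)·D^2, i.e. c_0 = 0, c_1 = 1, c_2 = 3/2


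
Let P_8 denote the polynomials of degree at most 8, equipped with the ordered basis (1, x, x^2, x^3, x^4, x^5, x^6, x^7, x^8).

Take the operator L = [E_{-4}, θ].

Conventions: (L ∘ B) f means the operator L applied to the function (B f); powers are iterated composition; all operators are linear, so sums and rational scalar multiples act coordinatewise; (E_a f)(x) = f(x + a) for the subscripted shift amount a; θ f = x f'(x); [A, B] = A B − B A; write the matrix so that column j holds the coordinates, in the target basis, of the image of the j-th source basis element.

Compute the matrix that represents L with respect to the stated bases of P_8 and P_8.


the matrix is [[0, -4, 32, -192, 1024, -5120, 24576, -114688, 524288]; [0, 0, -8, 96, -768, 5120, -30720, 172032, -917504]; [0, 0, 0, -12, 192, -1920, 15360, -107520, 688128]; [0, 0, 0, 0, -16, 320, -3840, 35840, -286720]; [0, 0, 0, 0, 0, -20, 480, -6720, 71680]; [0, 0, 0, 0, 0, 0, -24, 672, -10752]; [0, 0, 0, 0, 0, 0, 0, -28, 896]; [0, 0, 0, 0, 0, 0, 0, 0, -32]; [0, 0, 0, 0, 0, 0, 0, 0, 0]] (rows listed top to bottom)

image of 1: 0
image of x: -4
image of x^2: -8x + 32
image of x^3: -12x^2 + 96x - 192
image of x^4: -16x^3 + 192x^2 - 768x + 1024
image of x^5: -20x^4 + 320x^3 - 1920x^2 + 5120x - 5120
image of x^6: -24x^5 + 480x^4 - 3840x^3 + 15360x^2 - 30720x + 24576
image of x^7: -28x^6 + 672x^5 - 6720x^4 + 35840x^3 - 107520x^2 + 172032x - 114688
image of x^8: -32x^7 + 896x^6 - 10752x^5 + 71680x^4 - 286720x^3 + 688128x^2 - 917504x + 524288
each image's coordinates form column j of the matrix


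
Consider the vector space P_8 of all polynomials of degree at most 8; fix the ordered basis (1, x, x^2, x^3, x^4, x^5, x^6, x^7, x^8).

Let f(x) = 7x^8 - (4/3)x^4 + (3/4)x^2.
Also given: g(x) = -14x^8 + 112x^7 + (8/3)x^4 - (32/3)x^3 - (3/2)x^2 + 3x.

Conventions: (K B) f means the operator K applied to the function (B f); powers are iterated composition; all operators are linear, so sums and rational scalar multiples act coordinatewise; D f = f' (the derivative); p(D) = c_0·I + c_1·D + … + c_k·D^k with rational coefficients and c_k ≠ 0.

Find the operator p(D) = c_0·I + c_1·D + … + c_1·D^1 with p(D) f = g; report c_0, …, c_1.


c_0 = -2, c_1 = 2

D^0 f = 7x^8 - (4/3)x^4 + (3/4)x^2
D^1 f = 56x^7 - (16/3)x^3 + (3/2)x
matching coefficients of g against c_0 f + c_1 Df + … from the top degree down determines the c_i
solution: c_0 = -2, c_1 = 2


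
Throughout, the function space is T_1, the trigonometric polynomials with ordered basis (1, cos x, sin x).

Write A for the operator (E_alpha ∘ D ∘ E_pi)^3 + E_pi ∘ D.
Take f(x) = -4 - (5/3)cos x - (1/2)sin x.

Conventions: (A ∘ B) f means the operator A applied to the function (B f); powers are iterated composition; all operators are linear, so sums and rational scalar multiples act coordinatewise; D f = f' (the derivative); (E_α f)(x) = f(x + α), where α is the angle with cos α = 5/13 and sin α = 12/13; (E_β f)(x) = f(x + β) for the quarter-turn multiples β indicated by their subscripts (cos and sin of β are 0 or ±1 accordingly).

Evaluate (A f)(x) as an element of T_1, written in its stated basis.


the image equals g(x) = (736/2197)cos x - (22402/6591)sin x

E_pi f = -4 + (5/3)cos x + (1/2)sin x
D E_pi f = (1/2)cos x - (5/3)sin x
E_alpha D E_pi f = -(35/26)cos x - (43/39)sin x
E_pi (E_alpha ∘ D ∘ E_pi) f = (35/26)cos x + (43/39)sin x
D E_pi (E_alpha ∘ D ∘ E_pi) f = (43/39)cos x - (35/26)sin x
E_alpha D E_pi (E_alpha ∘ D ∘ E_pi) f = -(415/507)cos x - (519/338)sin x
E_pi (E_alpha ∘ D ∘ E_pi) (E_alpha ∘ D ∘ E_pi) f = (415/507)cos x + (519/338)sin x
D E_pi (E_alpha ∘ D ∘ E_pi) (E_alpha ∘ D ∘ E_pi) f = (519/338)cos x - (415/507)sin x
E_alpha D E_pi (E_alpha ∘ D ∘ E_pi) (E_alpha ∘ D ∘ E_pi) f = -(725/4394)cos x - (11417/6591)sin x
D f = -(1/2)cos x + (5/3)sin x
E_pi D f = (1/2)cos x - (5/3)sin x
((E_alpha ∘ D ∘ E_pi)^3 + E_pi ∘ D) f = (736/2197)cos x - (22402/6591)sin x


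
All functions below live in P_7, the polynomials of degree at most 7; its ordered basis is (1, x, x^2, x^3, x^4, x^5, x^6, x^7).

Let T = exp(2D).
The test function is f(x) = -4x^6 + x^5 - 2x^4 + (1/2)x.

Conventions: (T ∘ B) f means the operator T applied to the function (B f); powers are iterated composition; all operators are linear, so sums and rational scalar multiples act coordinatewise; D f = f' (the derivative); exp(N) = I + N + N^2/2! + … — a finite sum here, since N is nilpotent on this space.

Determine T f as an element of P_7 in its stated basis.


the result is g(x) = -4x^6 - 47x^5 - 232x^4 - 616x^3 - 928x^2 - (1503/2)x - 255

order-1 term: -48x^5 + 10x^4 - 16x^3 + 1
order-2 term: -240x^4 + 40x^3 - 48x^2
order-3 term: -640x^3 + 80x^2 - 64x
order-4 term: -960x^2 + 80x - 32
order-5 term: -768x + 32
order-6 term: -256
the series for exp(2D) f terminates at order 6
exp(2D) f = -4x^6 - 47x^5 - 232x^4 - 616x^3 - 928x^2 - (1503/2)x - 255


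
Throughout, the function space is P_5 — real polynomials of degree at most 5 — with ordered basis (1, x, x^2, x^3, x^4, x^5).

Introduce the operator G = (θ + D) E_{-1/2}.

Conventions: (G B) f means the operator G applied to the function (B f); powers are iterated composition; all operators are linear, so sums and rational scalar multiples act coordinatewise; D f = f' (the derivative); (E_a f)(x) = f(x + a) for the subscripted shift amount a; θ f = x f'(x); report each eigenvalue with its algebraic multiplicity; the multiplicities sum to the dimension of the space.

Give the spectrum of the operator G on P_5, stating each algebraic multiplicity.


λ = 0 (multiplicity 1), λ = 1 (multiplicity 1), λ = 2 (multiplicity 1), λ = 3 (multiplicity 1), λ = 4 (multiplicity 1), λ = 5 (multiplicity 1)

image of 1: 0
image of x: x + 1
image of x^2: 2x^2 + x - 1
image of x^3: 3x^3 - (9/4)x + 3/4
image of x^4: 4x^4 - 2x^3 - 3x^2 + (5/2)x - 1/2
image of x^5: 5x^5 - 5x^4 - (5/2)x^3 + 5x^2 - (35/16)x + 5/16
the matrix is upper triangular; its diagonal is (0, 1, 2, 3, 4, 5)
for a triangular matrix the eigenvalues are the diagonal entries, with algebraic multiplicity their repetition count


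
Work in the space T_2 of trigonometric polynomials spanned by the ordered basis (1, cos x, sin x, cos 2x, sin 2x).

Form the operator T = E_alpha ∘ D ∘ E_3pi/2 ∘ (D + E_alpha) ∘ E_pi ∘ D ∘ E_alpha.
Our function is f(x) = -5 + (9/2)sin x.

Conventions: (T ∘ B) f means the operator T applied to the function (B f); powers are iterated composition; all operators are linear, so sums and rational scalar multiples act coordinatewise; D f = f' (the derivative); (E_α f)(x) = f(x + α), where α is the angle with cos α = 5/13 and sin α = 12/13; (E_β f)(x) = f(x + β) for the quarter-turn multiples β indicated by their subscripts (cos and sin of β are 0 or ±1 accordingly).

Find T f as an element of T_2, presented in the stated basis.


the result is g(x) = (32355/4394)cos x - (21375/4394)sin x

E_alpha f = -5 + (54/13)cos x + (45/26)sin x
D E_alpha f = (45/26)cos x - (54/13)sin x
E_pi D E_alpha f = -(45/26)cos x + (54/13)sin x
D (E_pi ∘ D ∘ E_alpha) f = (54/13)cos x + (45/26)sin x
E_alpha (E_pi ∘ D ∘ E_alpha) f = (1071/338)cos x + (540/169)sin x
(D + E_alpha) (E_pi ∘ D ∘ E_alpha) f = (2475/338)cos x + (1665/338)sin x
E_3pi/2 (D + E_alpha) (E_pi ∘ D ∘ E_alpha) f = -(1665/338)cos x + (2475/338)sin x
D E_3pi/2 (D + E_alpha) (E_pi ∘ D ∘ E_alpha) f = (2475/338)cos x + (1665/338)sin x
E_alpha (D ∘ E_3pi/2 ∘ (D + E_alpha)) (E_pi ∘ D ∘ E_alpha) f = (32355/4394)cos x - (21375/4394)sin x


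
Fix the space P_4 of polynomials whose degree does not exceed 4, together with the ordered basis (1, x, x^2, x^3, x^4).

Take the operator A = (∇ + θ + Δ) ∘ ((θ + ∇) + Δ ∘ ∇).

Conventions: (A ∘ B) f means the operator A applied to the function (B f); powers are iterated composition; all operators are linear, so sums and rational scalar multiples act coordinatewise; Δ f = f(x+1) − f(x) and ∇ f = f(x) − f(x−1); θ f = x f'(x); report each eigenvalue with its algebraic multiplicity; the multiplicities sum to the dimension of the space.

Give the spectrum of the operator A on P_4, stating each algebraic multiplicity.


image of 1: 0
image of x: x + 2
image of x^2: 4x^2 + 10x + 4
image of x^3: 9x^3 + 24x^2 + 15x + 12
image of x^4: 16x^4 + 44x^3 + 36x^2 + 60x + 16
the matrix is upper triangular; its diagonal is (0, 1, 4, 9, 16)
for a triangular matrix the eigenvalues are the diagonal entries, with algebraic multiplicity their repetition count

λ = 0 (multiplicity 1), λ = 1 (multiplicity 1), λ = 4 (multiplicity 1), λ = 9 (multiplicity 1), λ = 16 (multiplicity 1)
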